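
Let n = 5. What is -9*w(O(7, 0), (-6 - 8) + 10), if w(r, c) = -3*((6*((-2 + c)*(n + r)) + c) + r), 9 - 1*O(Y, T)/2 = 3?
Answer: -16308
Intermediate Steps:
O(Y, T) = 12 (O(Y, T) = 18 - 2*3 = 18 - 6 = 12)
w(r, c) = -3*c - 3*r - 18*(-2 + c)*(5 + r) (w(r, c) = -3*((6*((-2 + c)*(5 + r)) + c) + r) = -3*((6*(-2 + c)*(5 + r) + c) + r) = -3*((c + 6*(-2 + c)*(5 + r)) + r) = -3*(c + r + 6*(-2 + c)*(5 + r)) = -3*c - 3*r - 18*(-2 + c)*(5 + r))
-9*w(O(7, 0), (-6 - 8) + 10) = -9*(180 - 93*((-6 - 8) + 10) + 33*12 - 18*((-6 - 8) + 10)*12) = -9*(180 - 93*(-14 + 10) + 396 - 18*(-14 + 10)*12) = -9*(180 - 93*(-4) + 396 - 18*(-4)*12) = -9*(180 + 372 + 396 + 864) = -9*1812 = -16308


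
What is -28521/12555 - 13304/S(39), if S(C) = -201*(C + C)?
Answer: -1729139/1215045 ≈ -1.4231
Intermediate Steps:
S(C) = -402*C
-28521/12555 - 13304/S(39) = -28521/12555 - 13304/((-402*39)) = -28521*1/12555 - 13304/(-15678) = -3169/1395 - 13304*(-1/15678) = -3169/1395 + 6652/7839 = -1729139/1215045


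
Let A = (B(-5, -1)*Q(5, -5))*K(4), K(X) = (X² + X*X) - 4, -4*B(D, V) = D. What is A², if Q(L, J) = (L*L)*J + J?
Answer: 20702500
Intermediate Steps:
B(D, V) = -D/4
K(X) = -4 + 2*X² (K(X) = (X² + X²) - 4 = 2*X² - 4 = -4 + 2*X²)
Q(L, J) = J + J*L² (Q(L, J) = L²*J + J = J*L² + J = J + J*L²)
A = -4550 (A = ((-¼*(-5))*(-5*(1 + 5²)))*(-4 + 2*4²) = (5*(-5*(1 + 25))/4)*(-4 + 2*16) = (5*(-5*26)/4)*(-4 + 32) = ((5/4)*(-130))*28 = -325/2*28 = -4550)
A² = (-4550)² = 20702500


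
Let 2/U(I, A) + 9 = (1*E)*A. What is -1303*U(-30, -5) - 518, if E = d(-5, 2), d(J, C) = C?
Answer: -7236/19 ≈ -380.84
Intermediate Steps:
E = 2
U(I, A) = 2/(-9 + 2*A) (U(I, A) = 2/(-9 + (1*2)*A) = 2/(-9 + 2*A))
-1303*U(-30, -5) - 518 = -2606/(-9 + 2*(-5)) - 518 = -2606/(-9 - 10) - 518 = -2606/(-19) - 518 = -2606*(-1)/19 - 518 = -1303*(-2/19) - 518 = 2606/19 - 518 = -7236/19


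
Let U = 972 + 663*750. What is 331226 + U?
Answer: 829448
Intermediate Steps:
U = 498222 (U = 972 + 497250 = 498222)
331226 + U = 331226 + 498222 = 829448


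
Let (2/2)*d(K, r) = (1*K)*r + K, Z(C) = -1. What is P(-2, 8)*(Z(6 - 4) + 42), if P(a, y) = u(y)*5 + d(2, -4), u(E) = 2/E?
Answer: -779/4 ≈ -194.75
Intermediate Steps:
d(K, r) = K + K*r (d(K, r) = (1*K)*r + K = K*r + K = K + K*r)
P(a, y) = -6 + 10/y (P(a, y) = (2/y)*5 + 2*(1 - 4) = 10/y + 2*(-3) = 10/y - 6 = -6 + 10/y)
P(-2, 8)*(Z(6 - 4) + 42) = (-6 + 10/8)*(-1 + 42) = (-6 + 10*(⅛))*41 = (-6 + 5/4)*41 = -19/4*41 = -779/4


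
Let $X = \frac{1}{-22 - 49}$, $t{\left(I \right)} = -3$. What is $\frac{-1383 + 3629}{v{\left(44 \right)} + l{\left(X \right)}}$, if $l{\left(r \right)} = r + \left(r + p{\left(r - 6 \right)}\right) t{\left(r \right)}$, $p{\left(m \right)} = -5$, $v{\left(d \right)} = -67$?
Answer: $- \frac{79733}{1845} \approx -43.216$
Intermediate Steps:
$X = - \frac{1}{71}$ ($X = \frac{1}{-71} = - \frac{1}{71} \approx -0.014085$)
$l{\left(r \right)} = 15 - 2 r$ ($l{\left(r \right)} = r + \left(r - 5\right) \left(-3\right) = r + \left(-5 + r\right) \left(-3\right) = r - \left(-15 + 3 r\right) = 15 - 2 r$)
$\frac{-1383 + 3629}{v{\left(44 \right)} + l{\left(X \right)}} = \frac{-1383 + 3629}{-67 + \left(15 - - \frac{2}{71}\right)} = \frac{2246}{-67 + \left(15 + \frac{2}{71}\right)} = \frac{2246}{-67 + \frac{1067}{71}} = \frac{2246}{- \frac{3690}{71}} = 2246 \left(- \frac{71}{3690}\right) = - \frac{79733}{1845}$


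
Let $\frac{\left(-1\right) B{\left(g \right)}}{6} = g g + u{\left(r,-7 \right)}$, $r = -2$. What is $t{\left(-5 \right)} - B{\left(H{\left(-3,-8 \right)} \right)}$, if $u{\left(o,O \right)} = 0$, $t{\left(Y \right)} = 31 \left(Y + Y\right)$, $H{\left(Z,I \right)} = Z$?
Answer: $-256$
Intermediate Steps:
$t{\left(Y \right)} = 62 Y$ ($t{\left(Y \right)} = 31 \cdot 2 Y = 62 Y$)
$B{\left(g \right)} = - 6 g^{2}$ ($B{\left(g \right)} = - 6 \left(g g + 0\right) = - 6 \left(g^{2} + 0\right) = - 6 g^{2}$)
$t{\left(-5 \right)} - B{\left(H{\left(-3,-8 \right)} \right)} = 62 \left(-5\right) - - 6 \left(-3\right)^{2} = -310 - \left(-6\right) 9 = -310 - -54 = -310 + 54 = -256$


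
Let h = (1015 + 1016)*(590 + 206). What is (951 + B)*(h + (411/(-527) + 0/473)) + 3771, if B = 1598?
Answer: 2171718994026/527 ≈ 4.1209e+9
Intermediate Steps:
h = 1616676 (h = 2031*796 = 1616676)
(951 + B)*(h + (411/(-527) + 0/473)) + 3771 = (951 + 1598)*(1616676 + (411/(-527) + 0/473)) + 3771 = 2549*(1616676 + (411*(-1/527) + 0*(1/473))) + 3771 = 2549*(1616676 + (-411/527 + 0)) + 3771 = 2549*(1616676 - 411/527) + 3771 = 2549*(851987841/527) + 3771 = 2171717006709/527 + 3771 = 2171718994026/527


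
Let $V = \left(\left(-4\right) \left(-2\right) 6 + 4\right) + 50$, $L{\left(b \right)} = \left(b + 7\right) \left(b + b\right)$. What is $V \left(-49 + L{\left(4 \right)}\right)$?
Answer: $3978$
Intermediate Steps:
$L{\left(b \right)} = 2 b \left(7 + b\right)$ ($L{\left(b \right)} = \left(7 + b\right) 2 b = 2 b \left(7 + b\right)$)
$V = 102$ ($V = \left(8 \cdot 6 + 4\right) + 50 = \left(48 + 4\right) + 50 = 52 + 50 = 102$)
$V \left(-49 + L{\left(4 \right)}\right) = 102 \left(-49 + 2 \cdot 4 \left(7 + 4\right)\right) = 102 \left(-49 + 2 \cdot 4 \cdot 11\right) = 102 \left(-49 + 88\right) = 102 \cdot 39 = 3978$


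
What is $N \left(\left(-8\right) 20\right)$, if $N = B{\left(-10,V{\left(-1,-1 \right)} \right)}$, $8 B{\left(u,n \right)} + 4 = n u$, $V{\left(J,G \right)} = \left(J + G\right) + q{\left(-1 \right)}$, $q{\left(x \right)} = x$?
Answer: $-520$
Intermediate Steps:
$V{\left(J,G \right)} = -1 + G + J$ ($V{\left(J,G \right)} = \left(J + G\right) - 1 = \left(G + J\right) - 1 = -1 + G + J$)
$B{\left(u,n \right)} = - \frac{1}{2} + \frac{n u}{8}$
$N = \frac{13}{4}$ ($N = - \frac{1}{2} + \frac{1}{8} \left(-1 - 1 - 1\right) \left(-10\right) = - \frac{1}{2} + \frac{1}{8} \left(-3\right) \left(-10\right) = - \frac{1}{2} + \frac{15}{4} = \frac{13}{4} \approx 3.25$)
$N \left(\left(-8\right) 20\right) = \frac{13 \left(\left(-8\right) 20\right)}{4} = \frac{13}{4} \left(-160\right) = -520$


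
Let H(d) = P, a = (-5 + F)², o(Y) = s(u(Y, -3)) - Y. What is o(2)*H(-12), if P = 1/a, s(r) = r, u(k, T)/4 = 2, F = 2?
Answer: ⅔ ≈ 0.66667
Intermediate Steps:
u(k, T) = 8 (u(k, T) = 4*2 = 8)
o(Y) = 8 - Y
a = 9 (a = (-5 + 2)² = (-3)² = 9)
P = ⅑ (P = 1/9 = ⅑ ≈ 0.11111)
H(d) = ⅑
o(2)*H(-12) = (8 - 1*2)*(⅑) = (8 - 2)*(⅑) = 6*(⅑) = ⅔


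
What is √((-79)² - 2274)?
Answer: √3967 ≈ 62.984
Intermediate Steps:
√((-79)² - 2274) = √(6241 - 2274) = √3967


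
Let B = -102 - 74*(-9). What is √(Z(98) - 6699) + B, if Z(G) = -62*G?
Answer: 564 + 5*I*√511 ≈ 564.0 + 113.03*I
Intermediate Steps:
B = 564 (B = -102 + 666 = 564)
√(Z(98) - 6699) + B = √(-62*98 - 6699) + 564 = √(-6076 - 6699) + 564 = √(-12775) + 564 = 5*I*√511 + 564 = 564 + 5*I*√511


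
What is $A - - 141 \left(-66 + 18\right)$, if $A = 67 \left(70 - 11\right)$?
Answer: $-2815$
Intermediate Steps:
$A = 3953$ ($A = 67 \cdot 59 = 3953$)
$A - - 141 \left(-66 + 18\right) = 3953 - - 141 \left(-66 + 18\right) = 3953 - \left(-141\right) \left(-48\right) = 3953 - 6768 = -2815$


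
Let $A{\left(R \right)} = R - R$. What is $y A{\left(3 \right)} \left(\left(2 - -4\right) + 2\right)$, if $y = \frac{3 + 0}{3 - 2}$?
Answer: $0$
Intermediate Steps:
$A{\left(R \right)} = 0$
$y = 3$ ($y = \frac{3}{1} = 3 \cdot 1 = 3$)
$y A{\left(3 \right)} \left(\left(2 - -4\right) + 2\right) = 3 \cdot 0 \left(\left(2 - -4\right) + 2\right) = 3 \cdot 0 \left(\left(2 + 4\right) + 2\right) = 3 \cdot 0 \left(6 + 2\right) = 3 \cdot 0 \cdot 8 = 3 \cdot 0 = 0$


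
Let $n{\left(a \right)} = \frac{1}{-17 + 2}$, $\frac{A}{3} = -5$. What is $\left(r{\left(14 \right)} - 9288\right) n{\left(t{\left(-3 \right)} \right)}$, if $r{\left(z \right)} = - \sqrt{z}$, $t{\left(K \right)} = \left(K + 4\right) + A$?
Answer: $\frac{3096}{5} + \frac{\sqrt{14}}{15} \approx 619.45$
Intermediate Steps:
$A = -15$ ($A = 3 \left(-5\right) = -15$)
$t{\left(K \right)} = -11 + K$ ($t{\left(K \right)} = \left(K + 4\right) - 15 = \left(4 + K\right) - 15 = -11 + K$)
$n{\left(a \right)} = - \frac{1}{15}$ ($n{\left(a \right)} = \frac{1}{-15} = - \frac{1}{15}$)
$\left(r{\left(14 \right)} - 9288\right) n{\left(t{\left(-3 \right)} \right)} = \left(- \sqrt{14} - 9288\right) \left(- \frac{1}{15}\right) = \left(-9288 - \sqrt{14}\right) \left(- \frac{1}{15}\right) = \frac{3096}{5} + \frac{\sqrt{14}}{15}$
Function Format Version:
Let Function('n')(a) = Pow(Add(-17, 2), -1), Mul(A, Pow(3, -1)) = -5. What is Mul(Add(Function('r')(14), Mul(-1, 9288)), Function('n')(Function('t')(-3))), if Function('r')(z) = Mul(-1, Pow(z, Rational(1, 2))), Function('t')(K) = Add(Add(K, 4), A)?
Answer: Add(Rational(3096, 5), Mul(Rational(1, 15), Pow(14, Rational(1, 2)))) ≈ 619.45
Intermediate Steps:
A = -15 (A = Mul(3, -5) = -15)
Function('t')(K) = Add(-11, K) (Function('t')(K) = Add(Add(K, 4), -15) = Add(Add(4, K), -15) = Add(-11, K))
Function('n')(a) = Rational(-1, 15) (Function('n')(a) = Pow(-15, -1) = Rational(-1, 15))
Mul(Add(Function('r')(14), Mul(-1, 9288)), Function('n')(Function('t')(-3))) = Mul(Add(Mul(-1, Pow(14, Rational(1, 2))), Mul(-1, 9288)), Rational(-1, 15)) = Mul(Add(Mul(-1, Pow(14, Rational(1, 2))), -9288), Rational(-1, 15)) = Mul(Add(-9288, Mul(-1, Pow(14, Rational(1, 2)))), Rational(-1, 15)) = Add(Rational(3096, 5), Mul(Rational(1, 15), Pow(14, Rational(1, 2))))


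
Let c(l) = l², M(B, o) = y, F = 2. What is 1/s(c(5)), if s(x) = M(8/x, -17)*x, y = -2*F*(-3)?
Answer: 1/300 ≈ 0.0033333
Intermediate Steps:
y = 12 (y = -2*2*(-3) = -4*(-3) = 12)
M(B, o) = 12
s(x) = 12*x
1/s(c(5)) = 1/(12*5²) = 1/(12*25) = 1/300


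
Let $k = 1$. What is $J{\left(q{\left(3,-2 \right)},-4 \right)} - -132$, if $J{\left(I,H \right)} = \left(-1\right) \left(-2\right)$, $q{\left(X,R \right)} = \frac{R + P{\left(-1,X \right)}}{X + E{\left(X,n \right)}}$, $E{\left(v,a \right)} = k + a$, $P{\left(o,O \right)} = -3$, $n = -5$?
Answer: $134$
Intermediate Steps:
$E{\left(v,a \right)} = 1 + a$
$q{\left(X,R \right)} = \frac{-3 + R}{-4 + X}$ ($q{\left(X,R \right)} = \frac{R - 3}{X + \left(1 - 5\right)} = \frac{-3 + R}{X - 4} = \frac{-3 + R}{-4 + X}$)
$J{\left(I,H \right)} = 2$
$J{\left(q{\left(3,-2 \right)},-4 \right)} - -132 = 2 - -132 = 2 + 132 = 134$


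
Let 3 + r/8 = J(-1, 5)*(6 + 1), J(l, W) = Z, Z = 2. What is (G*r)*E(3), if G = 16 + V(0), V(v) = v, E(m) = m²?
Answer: 12672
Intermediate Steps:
J(l, W) = 2
r = 88 (r = -24 + 8*(2*(6 + 1)) = -24 + 8*(2*7) = -24 + 8*14 = -24 + 112 = 88)
G = 16 (G = 16 + 0 = 16)
(G*r)*E(3) = (16*88)*3² = 1408*9 = 12672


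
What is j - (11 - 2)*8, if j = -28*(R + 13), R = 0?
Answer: -436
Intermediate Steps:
j = -364 (j = -28*(0 + 13) = -28*13 = -364)
j - (11 - 2)*8 = -364 - (11 - 2)*8 = -364 - 9*8 = -364 - 1*72 = -364 - 72 = -436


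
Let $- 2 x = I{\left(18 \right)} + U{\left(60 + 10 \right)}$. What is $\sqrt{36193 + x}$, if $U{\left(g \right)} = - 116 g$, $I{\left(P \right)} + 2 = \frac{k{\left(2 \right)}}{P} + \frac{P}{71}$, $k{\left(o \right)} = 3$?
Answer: $\frac{\sqrt{7305096777}}{426} \approx 200.63$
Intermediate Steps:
$I{\left(P \right)} = -2 + \frac{3}{P} + \frac{P}{71}$ ($I{\left(P \right)} = -2 + \left(\frac{3}{P} + \frac{P}{71}\right) = -2 + \frac{3}{P} + \frac{P}{71}$)
$x = \frac{3459793}{852}$ ($x = - \frac{\left(-2 + \frac{3}{18} + \frac{1}{71} \cdot 18\right) - 116 \left(60 + 10\right)}{2} = - \frac{\left(-2 + 3 \cdot \frac{1}{18} + \frac{18}{71}\right) - 8120}{2} = - \frac{\left(-2 + \frac{1}{6} + \frac{18}{71}\right) - 8120}{2} = - \frac{- \frac{673}{426} - 8120}{2} = \left(- \frac{1}{2}\right) \left(- \frac{3459793}{426}\right) = \frac{3459793}{852} \approx 4060.8$)
$\sqrt{36193 + x} = \sqrt{36193 + \frac{3459793}{852}} = \sqrt{\frac{34296229}{852}} = \frac{\sqrt{7305096777}}{426}$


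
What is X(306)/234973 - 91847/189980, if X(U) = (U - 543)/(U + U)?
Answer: -78618826699/162617764110 ≈ -0.48346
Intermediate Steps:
X(U) = (-543 + U)/(2*U) (X(U) = (-543 + U)/((2*U)) = (-543 + U)*(1/(2*U)) = (-543 + U)/(2*U))
X(306)/234973 - 91847/189980 = ((½)*(-543 + 306)/306)/234973 - 91847/189980 = ((½)*(1/306)*(-237))*(1/234973) - 91847*1/189980 = -79/204*1/234973 - 13121/27140 = -79/47934492 - 13121/27140 = -78618826699/162617764110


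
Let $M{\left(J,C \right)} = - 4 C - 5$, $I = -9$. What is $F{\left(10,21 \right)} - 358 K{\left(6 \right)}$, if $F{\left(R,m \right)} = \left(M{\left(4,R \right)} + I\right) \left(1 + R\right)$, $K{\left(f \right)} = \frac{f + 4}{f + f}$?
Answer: $- \frac{2677}{3} \approx -892.33$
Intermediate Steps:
$M{\left(J,C \right)} = -5 - 4 C$
$K{\left(f \right)} = \frac{4 + f}{2 f}$
$F{\left(R,m \right)} = \left(1 + R\right) \left(-14 - 4 R\right)$ ($F{\left(R,m \right)} = \left(\left(-5 - 4 R\right) - 9\right) \left(1 + R\right) = \left(-14 - 4 R\right) \left(1 + R\right) = \left(1 + R\right) \left(-14 - 4 R\right)$)
$F{\left(10,21 \right)} - 358 K{\left(6 \right)} = \left(-14 - 180 - 4 \cdot 10^{2}\right) - 358 \frac{4 + 6}{2 \cdot 6} = \left(-14 - 180 - 400\right) - 358 \cdot \frac{1}{2} \cdot \frac{1}{6} \cdot 10 = \left(-14 - 180 - 400\right) - \frac{895}{3} = -594 - \frac{895}{3} = - \frac{2677}{3}$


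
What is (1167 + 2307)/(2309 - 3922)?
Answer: -3474/1613 ≈ -2.1538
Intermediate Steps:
(1167 + 2307)/(2309 - 3922) = 3474/(-1613) = 3474*(-1/1613) = -3474/1613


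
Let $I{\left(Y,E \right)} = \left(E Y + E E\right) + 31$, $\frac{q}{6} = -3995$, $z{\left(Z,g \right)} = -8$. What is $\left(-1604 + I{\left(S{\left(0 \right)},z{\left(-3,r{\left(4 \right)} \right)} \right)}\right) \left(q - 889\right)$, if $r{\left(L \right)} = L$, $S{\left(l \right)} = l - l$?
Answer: $37512231$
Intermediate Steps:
$S{\left(l \right)} = 0$
$q = -23970$ ($q = 6 \left(-3995\right) = -23970$)
$I{\left(Y,E \right)} = 31 + E^{2} + E Y$ ($I{\left(Y,E \right)} = \left(E Y + E^{2}\right) + 31 = \left(E^{2} + E Y\right) + 31 = 31 + E^{2} + E Y$)
$\left(-1604 + I{\left(S{\left(0 \right)},z{\left(-3,r{\left(4 \right)} \right)} \right)}\right) \left(q - 889\right) = \left(-1604 + \left(31 + \left(-8\right)^{2} - 0\right)\right) \left(-23970 - 889\right) = \left(-1604 + \left(31 + 64 + 0\right)\right) \left(-24859\right) = \left(-1604 + 95\right) \left(-24859\right) = \left(-1509\right) \left(-24859\right) = 37512231$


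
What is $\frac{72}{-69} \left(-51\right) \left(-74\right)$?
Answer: $- \frac{90576}{23} \approx -3938.1$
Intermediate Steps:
$\frac{72}{-69} \left(-51\right) \left(-74\right) = 72 \left(- \frac{1}{69}\right) \left(-51\right) \left(-74\right) = \left(- \frac{24}{23}\right) \left(-51\right) \left(-74\right) = \frac{1224}{23} \left(-74\right) = - \frac{90576}{23}$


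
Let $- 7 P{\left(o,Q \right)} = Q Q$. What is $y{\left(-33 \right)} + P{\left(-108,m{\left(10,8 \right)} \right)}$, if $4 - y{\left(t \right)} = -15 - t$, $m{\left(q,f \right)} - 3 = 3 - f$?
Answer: $- \frac{102}{7} \approx -14.571$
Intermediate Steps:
$m{\left(q,f \right)} = 6 - f$ ($m{\left(q,f \right)} = 3 - \left(-3 + f\right) = 6 - f$)
$P{\left(o,Q \right)} = - \frac{Q^{2}}{7}$ ($P{\left(o,Q \right)} = - \frac{Q Q}{7} = - \frac{Q^{2}}{7}$)
$y{\left(t \right)} = 19 + t$ ($y{\left(t \right)} = 4 - \left(-15 - t\right) = 4 + \left(15 + t\right) = 19 + t$)
$y{\left(-33 \right)} + P{\left(-108,m{\left(10,8 \right)} \right)} = \left(19 - 33\right) - \frac{\left(6 - 8\right)^{2}}{7} = -14 - \frac{\left(6 - 8\right)^{2}}{7} = -14 - \frac{\left(-2\right)^{2}}{7} = -14 - \frac{4}{7} = - \frac{102}{7}$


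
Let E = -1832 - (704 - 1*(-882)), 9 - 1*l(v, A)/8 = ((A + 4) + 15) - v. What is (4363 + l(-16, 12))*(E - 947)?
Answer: -17717535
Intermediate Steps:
l(v, A) = -80 - 8*A + 8*v (l(v, A) = 72 - 8*(((A + 4) + 15) - v) = 72 - 8*(((4 + A) + 15) - v) = 72 - 8*((19 + A) - v) = 72 - 8*(19 + A - v) = 72 + (-152 - 8*A + 8*v) = -80 - 8*A + 8*v)
E = -3418 (E = -1832 - (704 + 882) = -1832 - 1*1586 = -1832 - 1586 = -3418)
(4363 + l(-16, 12))*(E - 947) = (4363 + (-80 - 8*12 + 8*(-16)))*(-3418 - 947) = (4363 + (-80 - 96 - 128))*(-4365) = (4363 - 304)*(-4365) = 4059*(-4365) = -17717535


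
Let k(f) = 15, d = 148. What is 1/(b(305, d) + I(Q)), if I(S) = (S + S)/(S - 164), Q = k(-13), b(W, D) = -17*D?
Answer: -149/374914 ≈ -0.00039742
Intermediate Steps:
Q = 15
I(S) = 2*S/(-164 + S) (I(S) = (2*S)/(-164 + S) = 2*S/(-164 + S))
1/(b(305, d) + I(Q)) = 1/(-17*148 + 2*15/(-164 + 15)) = 1/(-2516 + 2*15/(-149)) = 1/(-2516 + 2*15*(-1/149)) = 1/(-2516 - 30/149) = 1/(-374914/149) = -149/374914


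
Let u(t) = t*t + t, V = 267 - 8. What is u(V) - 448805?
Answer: -381465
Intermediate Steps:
V = 259
u(t) = t + t² (u(t) = t² + t = t + t²)
u(V) - 448805 = 259*(1 + 259) - 448805 = 259*260 - 448805 = 67340 - 448805 = -381465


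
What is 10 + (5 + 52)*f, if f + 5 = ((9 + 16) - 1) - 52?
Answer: -1871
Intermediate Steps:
f = -33 (f = -5 + (((9 + 16) - 1) - 52) = -5 + ((25 - 1) - 52) = -5 + (24 - 52) = -5 - 28 = -33)
10 + (5 + 52)*f = 10 + (5 + 52)*(-33) = 10 + 57*(-33) = 10 - 1881 = -1871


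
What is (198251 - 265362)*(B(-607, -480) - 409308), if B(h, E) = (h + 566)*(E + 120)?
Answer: 26478510828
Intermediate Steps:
B(h, E) = (120 + E)*(566 + h) (B(h, E) = (566 + h)*(120 + E) = (120 + E)*(566 + h))
(198251 - 265362)*(B(-607, -480) - 409308) = (198251 - 265362)*((67920 + 120*(-607) + 566*(-480) - 480*(-607)) - 409308) = -67111*((67920 - 72840 - 271680 + 291360) - 409308) = -67111*(14760 - 409308) = -67111*(-394548) = 26478510828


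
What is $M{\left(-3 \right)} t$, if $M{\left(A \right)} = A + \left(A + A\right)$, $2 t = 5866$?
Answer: $-26397$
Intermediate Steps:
$t = 2933$ ($t = \frac{1}{2} \cdot 5866 = 2933$)
$M{\left(A \right)} = 3 A$ ($M{\left(A \right)} = A + 2 A = 3 A$)
$M{\left(-3 \right)} t = 3 \left(-3\right) 2933 = \left(-9\right) 2933 = -26397$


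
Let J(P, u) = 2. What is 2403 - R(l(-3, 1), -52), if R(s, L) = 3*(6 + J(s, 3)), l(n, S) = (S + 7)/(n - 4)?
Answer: 2379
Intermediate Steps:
l(n, S) = (7 + S)/(-4 + n)
R(s, L) = 24 (R(s, L) = 3*(6 + 2) = 3*8 = 24)
2403 - R(l(-3, 1), -52) = 2403 - 1*24 = 2403 - 24 = 2379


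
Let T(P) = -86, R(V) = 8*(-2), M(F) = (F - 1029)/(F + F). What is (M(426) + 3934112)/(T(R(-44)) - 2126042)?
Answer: -1117287607/603820352 ≈ -1.8504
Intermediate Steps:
M(F) = (-1029 + F)/(2*F) (M(F) = (-1029 + F)/((2*F)) = (-1029 + F)*(1/(2*F)) = (-1029 + F)/(2*F))
R(V) = -16
(M(426) + 3934112)/(T(R(-44)) - 2126042) = ((½)*(-1029 + 426)/426 + 3934112)/(-86 - 2126042) = ((½)*(1/426)*(-603) + 3934112)/(-2126128) = (-201/284 + 3934112)*(-1/2126128) = (1117287607/284)*(-1/2126128) = -1117287607/603820352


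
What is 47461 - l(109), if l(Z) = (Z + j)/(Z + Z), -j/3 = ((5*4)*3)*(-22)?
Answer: 10342429/218 ≈ 47442.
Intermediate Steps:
j = 3960 (j = -3*(5*4)*3*(-22) = -3*20*3*(-22) = -180*(-22) = -3*(-1320) = 3960)
l(Z) = (3960 + Z)/(2*Z) (l(Z) = (Z + 3960)/(Z + Z) = (3960 + Z)/((2*Z)) = (3960 + Z)*(1/(2*Z)) = (3960 + Z)/(2*Z))
47461 - l(109) = 47461 - (3960 + 109)/(2*109) = 47461 - 4069/(2*109) = 47461 - 1*4069/218 = 47461 - 4069/218 = 10342429/218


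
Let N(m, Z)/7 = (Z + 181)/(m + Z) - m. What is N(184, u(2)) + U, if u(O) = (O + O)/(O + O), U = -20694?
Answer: -4065396/185 ≈ -21975.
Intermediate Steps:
u(O) = 1 (u(O) = (2*O)/((2*O)) = (2*O)*(1/(2*O)) = 1)
N(m, Z) = -7*m + 7*(181 + Z)/(Z + m) (N(m, Z) = 7*((Z + 181)/(m + Z) - m) = 7*((181 + Z)/(Z + m) - m) = 7*(-m + (181 + Z)/(Z + m)) = -7*m + 7*(181 + Z)/(Z + m))
N(184, u(2)) + U = 7*(181 + 1 - 1*184² - 1*1*184)/(1 + 184) - 20694 = 7*(181 + 1 - 1*33856 - 184)/185 - 20694 = 7*(1/185)*(181 + 1 - 33856 - 184) - 20694 = 7*(1/185)*(-33858) - 20694 = -237006/185 - 20694 = -4065396/185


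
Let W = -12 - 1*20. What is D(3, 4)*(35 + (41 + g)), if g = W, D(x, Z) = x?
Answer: 132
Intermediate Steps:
W = -32 (W = -12 - 20 = -32)
g = -32
D(3, 4)*(35 + (41 + g)) = 3*(35 + (41 - 32)) = 3*(35 + 9) = 3*44 = 132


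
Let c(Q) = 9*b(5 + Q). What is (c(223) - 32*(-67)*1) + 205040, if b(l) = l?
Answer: 209236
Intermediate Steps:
c(Q) = 45 + 9*Q (c(Q) = 9*(5 + Q) = 45 + 9*Q)
(c(223) - 32*(-67)*1) + 205040 = ((45 + 9*223) - 32*(-67)*1) + 205040 = ((45 + 2007) + 2144*1) + 205040 = (2052 + 2144) + 205040 = 4196 + 205040 = 209236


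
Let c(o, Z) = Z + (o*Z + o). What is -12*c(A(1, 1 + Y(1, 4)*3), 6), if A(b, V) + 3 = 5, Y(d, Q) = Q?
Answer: -240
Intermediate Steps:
A(b, V) = 2 (A(b, V) = -3 + 5 = 2)
c(o, Z) = Z + o + Z*o (c(o, Z) = Z + (Z*o + o) = Z + (o + Z*o) = Z + o + Z*o)
-12*c(A(1, 1 + Y(1, 4)*3), 6) = -12*(6 + 2 + 6*2) = -12*(6 + 2 + 12) = -12*20 = -240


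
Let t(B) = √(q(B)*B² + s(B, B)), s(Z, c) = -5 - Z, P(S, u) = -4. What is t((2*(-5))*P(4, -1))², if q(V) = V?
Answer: 63955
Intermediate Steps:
t(B) = √(-5 + B³ - B) (t(B) = √(B*B² + (-5 - B)) = √(B³ + (-5 - B)) = √(-5 + B³ - B))
t((2*(-5))*P(4, -1))² = (√(-5 + ((2*(-5))*(-4))³ - 2*(-5)*(-4)))² = (√(-5 + (-10*(-4))³ - (-10)*(-4)))² = (√(-5 + 40³ - 1*40))² = (√(-5 + 64000 - 40))² = (√63955)² = 63955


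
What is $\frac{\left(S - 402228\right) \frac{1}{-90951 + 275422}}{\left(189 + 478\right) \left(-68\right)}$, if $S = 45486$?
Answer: $\frac{178371}{4183433338} \approx 4.2637 \cdot 10^{-5}$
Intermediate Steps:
$\frac{\left(S - 402228\right) \frac{1}{-90951 + 275422}}{\left(189 + 478\right) \left(-68\right)} = \frac{\left(45486 - 402228\right) \frac{1}{-90951 + 275422}}{\left(189 + 478\right) \left(-68\right)} = \frac{\left(-356742\right) \frac{1}{184471}}{667 \left(-68\right)} = \frac{\left(-356742\right) \frac{1}{184471}}{-45356} = \left(- \frac{356742}{184471}\right) \left(- \frac{1}{45356}\right) = \frac{178371}{4183433338}$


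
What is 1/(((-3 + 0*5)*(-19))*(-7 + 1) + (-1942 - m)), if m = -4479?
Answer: 1/2195 ≈ 0.00045558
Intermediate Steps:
1/(((-3 + 0*5)*(-19))*(-7 + 1) + (-1942 - m)) = 1/(((-3 + 0*5)*(-19))*(-7 + 1) + (-1942 - 1*(-4479))) = 1/(((-3 + 0)*(-19))*(-6) + (-1942 + 4479)) = 1/(-3*(-19)*(-6) + 2537) = 1/(57*(-6) + 2537) = 1/(-342 + 2537) = 1/2195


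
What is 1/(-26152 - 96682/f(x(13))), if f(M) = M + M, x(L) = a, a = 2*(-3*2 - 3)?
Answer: -18/422395 ≈ -4.2614e-5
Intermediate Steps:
a = -18 (a = 2*(-6 - 3) = 2*(-9) = -18)
x(L) = -18
f(M) = 2*M
1/(-26152 - 96682/f(x(13))) = 1/(-26152 - 96682/(2*(-18))) = 1/(-26152 - 96682/(-36)) = 1/(-26152 - 96682*(-1/36)) = 1/(-26152 + 48341/18) = 1/(-422395/18) = -18/422395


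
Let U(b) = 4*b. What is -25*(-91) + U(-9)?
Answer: 2239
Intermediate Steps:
-25*(-91) + U(-9) = -25*(-91) + 4*(-9) = 2275 - 36 = 2239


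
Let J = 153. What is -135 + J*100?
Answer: 15165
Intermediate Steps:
-135 + J*100 = -135 + 153*100 = -135 + 15300 = 15165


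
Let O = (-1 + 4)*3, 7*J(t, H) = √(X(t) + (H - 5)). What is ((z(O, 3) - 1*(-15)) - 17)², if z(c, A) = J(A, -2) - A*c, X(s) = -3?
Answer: (203 - I*√10)²/49 ≈ 840.8 - 26.202*I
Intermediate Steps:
J(t, H) = √(-8 + H)/7 (J(t, H) = √(-3 + (H - 5))/7 = √(-3 + (-5 + H))/7 = √(-8 + H)/7)
O = 9 (O = 3*3 = 9)
z(c, A) = -A*c + I*√10/7 (z(c, A) = √(-8 - 2)/7 - A*c = √(-10)/7 - A*c = (I*√10)/7 - A*c = I*√10/7 - A*c = -A*c + I*√10/7)
((z(O, 3) - 1*(-15)) - 17)² = (((-1*3*9 + I*√10/7) - 1*(-15)) - 17)² = (((-27 + I*√10/7) + 15) - 17)² = ((-12 + I*√10/7) - 17)² = (-29 + I*√10/7)²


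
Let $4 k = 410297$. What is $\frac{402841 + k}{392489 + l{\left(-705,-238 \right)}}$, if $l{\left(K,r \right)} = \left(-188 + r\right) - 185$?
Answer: $\frac{224629}{174168} \approx 1.2897$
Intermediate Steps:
$k = \frac{410297}{4}$ ($k = \frac{1}{4} \cdot 410297 = \frac{410297}{4} \approx 1.0257 \cdot 10^{5}$)
$l{\left(K,r \right)} = -373 + r$
$\frac{402841 + k}{392489 + l{\left(-705,-238 \right)}} = \frac{402841 + \frac{410297}{4}}{392489 - 611} = \frac{2021661}{4 \left(392489 - 611\right)} = \frac{2021661}{4 \cdot 391878} = \frac{2021661}{4} \cdot \frac{1}{391878} = \frac{224629}{174168}$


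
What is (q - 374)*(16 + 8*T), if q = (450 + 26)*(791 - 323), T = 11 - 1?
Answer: 21349824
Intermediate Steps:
T = 10
q = 222768 (q = 476*468 = 222768)
(q - 374)*(16 + 8*T) = (222768 - 374)*(16 + 8*10) = 222394*(16 + 80) = 222394*96 = 21349824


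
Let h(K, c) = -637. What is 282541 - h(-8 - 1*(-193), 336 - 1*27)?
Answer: 283178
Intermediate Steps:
282541 - h(-8 - 1*(-193), 336 - 1*27) = 282541 - 1*(-637) = 282541 + 637 = 283178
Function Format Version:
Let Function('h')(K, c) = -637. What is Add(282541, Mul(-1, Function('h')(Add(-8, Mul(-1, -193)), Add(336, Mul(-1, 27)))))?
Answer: 283178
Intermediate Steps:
Add(282541, Mul(-1, Function('h')(Add(-8, Mul(-1, -193)), Add(336, Mul(-1, 27))))) = Add(282541, Mul(-1, -637)) = Add(282541, 637) = 283178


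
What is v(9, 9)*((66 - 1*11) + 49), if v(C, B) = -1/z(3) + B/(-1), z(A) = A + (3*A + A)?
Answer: -14144/15 ≈ -942.93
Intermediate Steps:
z(A) = 5*A (z(A) = A + 4*A = 5*A)
v(C, B) = -1/15 - B (v(C, B) = -1/(5*3) + B/(-1) = -1/15 + B*(-1) = -1*1/15 - B = -1/15 - B)
v(9, 9)*((66 - 1*11) + 49) = (-1/15 - 1*9)*((66 - 1*11) + 49) = (-1/15 - 9)*((66 - 11) + 49) = -136*(55 + 49)/15 = -136/15*104 = -14144/15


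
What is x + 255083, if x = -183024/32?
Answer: 498727/2 ≈ 2.4936e+5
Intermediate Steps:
x = -11439/2 (x = -183024/32 = -5084*9/8 = -11439/2 ≈ -5719.5)
x + 255083 = -11439/2 + 255083 = 498727/2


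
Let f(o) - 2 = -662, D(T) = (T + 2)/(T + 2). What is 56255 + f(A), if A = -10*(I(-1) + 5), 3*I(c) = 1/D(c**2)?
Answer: 55595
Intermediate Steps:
D(T) = 1 (D(T) = (2 + T)/(2 + T) = 1)
I(c) = 1/3 (I(c) = (1/3)/1 = (1/3)*1 = 1/3)
A = -160/3 (A = -10*(1/3 + 5) = -10*16/3 = -160/3 ≈ -53.333)
f(o) = -660 (f(o) = 2 - 662 = -660)
56255 + f(A) = 56255 - 660 = 55595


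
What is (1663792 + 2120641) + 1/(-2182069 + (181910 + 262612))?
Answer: 6575630205850/1737547 ≈ 3.7844e+6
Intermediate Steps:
(1663792 + 2120641) + 1/(-2182069 + (181910 + 262612)) = 3784433 + 1/(-2182069 + 444522) = 3784433 + 1/(-1737547) = 3784433 - 1/1737547 = 6575630205850/1737547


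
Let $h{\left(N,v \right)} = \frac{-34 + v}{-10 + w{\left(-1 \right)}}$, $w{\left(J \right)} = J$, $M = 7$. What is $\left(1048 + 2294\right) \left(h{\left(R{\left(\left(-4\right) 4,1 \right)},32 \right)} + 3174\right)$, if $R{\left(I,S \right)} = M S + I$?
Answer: $\frac{116689272}{11} \approx 1.0608 \cdot 10^{7}$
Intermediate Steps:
$R{\left(I,S \right)} = I + 7 S$ ($R{\left(I,S \right)} = 7 S + I = I + 7 S$)
$h{\left(N,v \right)} = \frac{34}{11} - \frac{v}{11}$ ($h{\left(N,v \right)} = \frac{-34 + v}{-10 - 1} = \frac{-34 + v}{-11} = \left(-34 + v\right) \left(- \frac{1}{11}\right) = \frac{34}{11} - \frac{v}{11}$)
$\left(1048 + 2294\right) \left(h{\left(R{\left(\left(-4\right) 4,1 \right)},32 \right)} + 3174\right) = \left(1048 + 2294\right) \left(\left(\frac{34}{11} - \frac{32}{11}\right) + 3174\right) = 3342 \left(\left(\frac{34}{11} - \frac{32}{11}\right) + 3174\right) = 3342 \left(\frac{2}{11} + 3174\right) = 3342 \cdot \frac{34916}{11} = \frac{116689272}{11}$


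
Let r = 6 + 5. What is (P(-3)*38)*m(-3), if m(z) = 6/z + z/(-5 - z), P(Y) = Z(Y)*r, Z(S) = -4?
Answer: 836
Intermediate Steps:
r = 11
P(Y) = -44 (P(Y) = -4*11 = -44)
(P(-3)*38)*m(-3) = (-44*38)*((30 - 1*(-3)² + 6*(-3))/((-3)*(5 - 3))) = -(-1672)*(30 - 1*9 - 18)/(3*2) = -(-1672)*(30 - 9 - 18)/(3*2) = -(-1672)*3/(3*2) = -1672*(-½) = 836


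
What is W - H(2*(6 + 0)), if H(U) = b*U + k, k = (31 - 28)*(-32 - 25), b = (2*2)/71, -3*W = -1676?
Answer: 155275/213 ≈ 728.99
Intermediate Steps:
W = 1676/3 (W = -1/3*(-1676) = 1676/3 ≈ 558.67)
b = 4/71 (b = 4*(1/71) = 4/71 ≈ 0.056338)
k = -171 (k = 3*(-57) = -171)
H(U) = -171 + 4*U/71 (H(U) = 4*U/71 - 171 = -171 + 4*U/71)
W - H(2*(6 + 0)) = 1676/3 - (-171 + 4*(2*(6 + 0))/71) = 1676/3 - (-171 + 4*(2*6)/71) = 1676/3 - (-171 + (4/71)*12) = 1676/3 - (-171 + 48/71) = 1676/3 - 1*(-12093/71) = 1676/3 + 12093/71 = 155275/213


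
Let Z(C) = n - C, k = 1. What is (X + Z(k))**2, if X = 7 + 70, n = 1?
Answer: 5929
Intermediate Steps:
Z(C) = 1 - C
X = 77
(X + Z(k))**2 = (77 + (1 - 1*1))**2 = (77 + (1 - 1))**2 = (77 + 0)**2 = 77**2 = 5929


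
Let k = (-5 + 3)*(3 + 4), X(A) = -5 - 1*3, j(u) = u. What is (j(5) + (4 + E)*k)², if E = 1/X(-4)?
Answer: 38809/16 ≈ 2425.6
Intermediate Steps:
X(A) = -8 (X(A) = -5 - 3 = -8)
k = -14 (k = -2*7 = -14)
E = -⅛ (E = 1/(-8) = -⅛ ≈ -0.12500)
(j(5) + (4 + E)*k)² = (5 + (4 - ⅛)*(-14))² = (5 + (31/8)*(-14))² = (5 - 217/4)² = (-197/4)² = 38809/16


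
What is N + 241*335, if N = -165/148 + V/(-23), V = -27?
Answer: 274822141/3404 ≈ 80735.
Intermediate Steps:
N = 201/3404 (N = -165/148 - 27/(-23) = -165*1/148 - 27*(-1/23) = -165/148 + 27/23 = 201/3404 ≈ 0.059048)
N + 241*335 = 201/3404 + 241*335 = 201/3404 + 80735 = 274822141/3404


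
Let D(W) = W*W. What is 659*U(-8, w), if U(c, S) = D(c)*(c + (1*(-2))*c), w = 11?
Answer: 337408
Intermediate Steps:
D(W) = W²
U(c, S) = -c³ (U(c, S) = c²*(c + (1*(-2))*c) = c²*(c - 2*c) = c²*(-c) = -c³)
659*U(-8, w) = 659*(-1*(-8)³) = 659*(-1*(-512)) = 659*512 = 337408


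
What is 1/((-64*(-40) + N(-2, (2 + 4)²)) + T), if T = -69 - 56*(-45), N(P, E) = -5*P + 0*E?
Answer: 1/5021 ≈ 0.00019916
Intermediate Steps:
N(P, E) = -5*P (N(P, E) = -5*P + 0 = -5*P)
T = 2451 (T = -69 + 2520 = 2451)
1/((-64*(-40) + N(-2, (2 + 4)²)) + T) = 1/((-64*(-40) - 5*(-2)) + 2451) = 1/((2560 + 10) + 2451) = 1/(2570 + 2451) = 1/5021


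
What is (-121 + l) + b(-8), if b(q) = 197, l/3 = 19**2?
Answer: 1159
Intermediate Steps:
l = 1083 (l = 3*19**2 = 3*361 = 1083)
(-121 + l) + b(-8) = (-121 + 1083) + 197 = 962 + 197 = 1159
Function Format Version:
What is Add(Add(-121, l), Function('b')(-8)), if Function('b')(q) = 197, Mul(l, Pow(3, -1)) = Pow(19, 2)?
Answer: 1159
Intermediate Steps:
l = 1083 (l = Mul(3, Pow(19, 2)) = Mul(3, 361) = 1083)
Add(Add(-121, l), Function('b')(-8)) = Add(Add(-121, 1083), 197) = Add(962, 197) = 1159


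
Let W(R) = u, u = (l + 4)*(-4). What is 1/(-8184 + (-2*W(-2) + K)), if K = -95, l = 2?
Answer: -1/8231 ≈ -0.00012149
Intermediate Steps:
u = -24 (u = (2 + 4)*(-4) = 6*(-4) = -24)
W(R) = -24
1/(-8184 + (-2*W(-2) + K)) = 1/(-8184 + (-2*(-24) - 95)) = 1/(-8184 + (48 - 95)) = 1/(-8184 - 47) = 1/(-8231) = -1/8231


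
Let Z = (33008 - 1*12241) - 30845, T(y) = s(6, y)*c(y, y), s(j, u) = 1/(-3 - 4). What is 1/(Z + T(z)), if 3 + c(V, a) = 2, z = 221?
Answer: -7/70545 ≈ -9.9227e-5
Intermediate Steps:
c(V, a) = -1 (c(V, a) = -3 + 2 = -1)
s(j, u) = -⅐ (s(j, u) = 1/(-7) = -⅐)
T(y) = ⅐ (T(y) = -⅐*(-1) = ⅐)
Z = -10078 (Z = (33008 - 12241) - 30845 = 20767 - 30845 = -10078)
1/(Z + T(z)) = 1/(-10078 + ⅐) = 1/(-70545/7) = -7/70545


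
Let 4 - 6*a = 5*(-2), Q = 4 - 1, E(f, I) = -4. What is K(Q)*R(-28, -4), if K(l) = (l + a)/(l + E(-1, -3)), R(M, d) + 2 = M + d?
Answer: 544/3 ≈ 181.33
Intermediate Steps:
Q = 3
a = 7/3 (a = 2/3 - 5*(-2)/6 = 2/3 - 1/6*(-10) = 2/3 + 5/3 = 7/3 ≈ 2.3333)
R(M, d) = -2 + M + d (R(M, d) = -2 + (M + d) = -2 + M + d)
K(l) = (7/3 + l)/(-4 + l) (K(l) = (l + 7/3)/(l - 4) = (7/3 + l)/(-4 + l))
K(Q)*R(-28, -4) = ((7/3 + 3)/(-4 + 3))*(-2 - 28 - 4) = ((16/3)/(-1))*(-34) = -1*16/3*(-34) = -16/3*(-34) = 544/3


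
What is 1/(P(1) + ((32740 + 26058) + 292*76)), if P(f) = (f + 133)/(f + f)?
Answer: 1/81057 ≈ 1.2337e-5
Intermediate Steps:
P(f) = (133 + f)/(2*f) (P(f) = (133 + f)/((2*f)) = (133 + f)*(1/(2*f)) = (133 + f)/(2*f))
1/(P(1) + ((32740 + 26058) + 292*76)) = 1/((½)*(133 + 1)/1 + ((32740 + 26058) + 292*76)) = 1/((½)*1*134 + (58798 + 22192)) = 1/(67 + 80990) = 1/81057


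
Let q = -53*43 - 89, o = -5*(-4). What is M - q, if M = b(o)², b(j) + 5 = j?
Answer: 2593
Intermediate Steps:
o = 20
b(j) = -5 + j
q = -2368 (q = -2279 - 89 = -2368)
M = 225 (M = (-5 + 20)² = 15² = 225)
M - q = 225 - 1*(-2368) = 225 + 2368 = 2593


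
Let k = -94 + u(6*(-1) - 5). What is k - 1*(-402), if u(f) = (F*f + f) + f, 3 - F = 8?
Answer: 341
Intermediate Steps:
F = -5 (F = 3 - 1*8 = 3 - 8 = -5)
u(f) = -3*f (u(f) = (-5*f + f) + f = -4*f + f = -3*f)
k = -61 (k = -94 - 3*(6*(-1) - 5) = -94 - 3*(-6 - 5) = -94 - 3*(-11) = -94 + 33 = -61)
k - 1*(-402) = -61 - 1*(-402) = -61 + 402 = 341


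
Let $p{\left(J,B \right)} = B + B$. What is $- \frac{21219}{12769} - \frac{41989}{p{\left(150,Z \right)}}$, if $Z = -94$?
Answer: $\frac{532168369}{2400572} \approx 221.68$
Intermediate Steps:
$p{\left(J,B \right)} = 2 B$
$- \frac{21219}{12769} - \frac{41989}{p{\left(150,Z \right)}} = - \frac{21219}{12769} - \frac{41989}{2 \left(-94\right)} = \left(-21219\right) \frac{1}{12769} - \frac{41989}{-188} = - \frac{21219}{12769} - - \frac{41989}{188} = - \frac{21219}{12769} + \frac{41989}{188} = \frac{532168369}{2400572}$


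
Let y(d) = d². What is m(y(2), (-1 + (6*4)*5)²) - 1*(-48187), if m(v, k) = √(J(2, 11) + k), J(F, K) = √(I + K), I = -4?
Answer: 48187 + √(14161 + √7) ≈ 48306.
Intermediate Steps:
J(F, K) = √(-4 + K)
m(v, k) = √(k + √7) (m(v, k) = √(√(-4 + 11) + k) = √(√7 + k) = √(k + √7))
m(y(2), (-1 + (6*4)*5)²) - 1*(-48187) = √((-1 + (6*4)*5)² + √7) - 1*(-48187) = √((-1 + 24*5)² + √7) + 48187 = √((-1 + 120)² + √7) + 48187 = √(119² + √7) + 48187 = √(14161 + √7) + 48187 = 48187 + √(14161 + √7)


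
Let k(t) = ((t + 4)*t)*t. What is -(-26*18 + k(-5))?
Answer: 493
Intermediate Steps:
k(t) = t²*(4 + t) (k(t) = ((4 + t)*t)*t = (t*(4 + t))*t = t²*(4 + t))
-(-26*18 + k(-5)) = -(-26*18 + (-5)²*(4 - 5)) = -(-468 + 25*(-1)) = -(-468 - 25) = -1*(-493) = 493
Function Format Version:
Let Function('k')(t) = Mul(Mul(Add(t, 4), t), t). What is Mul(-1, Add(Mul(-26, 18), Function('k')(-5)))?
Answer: 493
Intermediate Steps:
Function('k')(t) = Mul(Pow(t, 2), Add(4, t)) (Function('k')(t) = Mul(Mul(Add(4, t), t), t) = Mul(Mul(t, Add(4, t)), t) = Mul(Pow(t, 2), Add(4, t)))
Mul(-1, Add(Mul(-26, 18), Function('k')(-5))) = Mul(-1, Add(Mul(-26, 18), Mul(Pow(-5, 2), Add(4, -5)))) = Mul(-1, Add(-468, Mul(25, -1))) = Mul(-1, Add(-468, -25)) = Mul(-1, -493) = 493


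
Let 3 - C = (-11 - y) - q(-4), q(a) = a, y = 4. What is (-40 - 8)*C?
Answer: -672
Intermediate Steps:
C = 14 (C = 3 - ((-11 - 1*4) - 1*(-4)) = 3 - ((-11 - 4) + 4) = 3 - (-15 + 4) = 3 - 1*(-11) = 3 + 11 = 14)
(-40 - 8)*C = (-40 - 8)*14 = -48*14 = -672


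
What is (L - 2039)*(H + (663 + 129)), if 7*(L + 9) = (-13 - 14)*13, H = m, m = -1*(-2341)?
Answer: -46014371/7 ≈ -6.5735e+6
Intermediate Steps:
m = 2341
H = 2341
L = -414/7 (L = -9 + ((-13 - 14)*13)/7 = -9 + (-27*13)/7 = -9 + (⅐)*(-351) = -9 - 351/7 = -414/7 ≈ -59.143)
(L - 2039)*(H + (663 + 129)) = (-414/7 - 2039)*(2341 + (663 + 129)) = -14687*(2341 + 792)/7 = -14687/7*3133 = -46014371/7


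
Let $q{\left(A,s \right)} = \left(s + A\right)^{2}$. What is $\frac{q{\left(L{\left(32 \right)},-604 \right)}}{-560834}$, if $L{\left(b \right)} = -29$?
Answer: $- \frac{400689}{560834} \approx -0.71445$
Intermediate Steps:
$q{\left(A,s \right)} = \left(A + s\right)^{2}$
$\frac{q{\left(L{\left(32 \right)},-604 \right)}}{-560834} = \frac{\left(-29 - 604\right)^{2}}{-560834} = \left(-633\right)^{2} \left(- \frac{1}{560834}\right) = 400689 \left(- \frac{1}{560834}\right) = - \frac{400689}{560834}$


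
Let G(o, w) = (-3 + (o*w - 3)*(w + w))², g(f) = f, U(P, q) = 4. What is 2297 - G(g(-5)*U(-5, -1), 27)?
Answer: -859953328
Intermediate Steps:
G(o, w) = (-3 + 2*w*(-3 + o*w))² (G(o, w) = (-3 + (-3 + o*w)*(2*w))² = (-3 + 2*w*(-3 + o*w))²)
2297 - G(g(-5)*U(-5, -1), 27) = 2297 - (3 + 6*27 - 2*(-5*4)*27²)² = 2297 - (3 + 162 - 2*(-20)*729)² = 2297 - (3 + 162 + 29160)² = 2297 - 1*29325² = 2297 - 1*859955625 = 2297 - 859955625 = -859953328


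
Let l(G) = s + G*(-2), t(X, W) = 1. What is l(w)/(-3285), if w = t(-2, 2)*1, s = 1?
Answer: 1/3285 ≈ 0.00030441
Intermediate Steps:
w = 1 (w = 1*1 = 1)
l(G) = 1 - 2*G (l(G) = 1 + G*(-2) = 1 - 2*G)
l(w)/(-3285) = (1 - 2*1)/(-3285) = (1 - 2)*(-1/3285) = -1*(-1/3285) = 1/3285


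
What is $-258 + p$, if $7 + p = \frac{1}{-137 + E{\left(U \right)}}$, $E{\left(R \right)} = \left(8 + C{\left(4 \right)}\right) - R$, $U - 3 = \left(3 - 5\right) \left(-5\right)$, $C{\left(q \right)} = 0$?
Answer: $- \frac{37631}{142} \approx -265.01$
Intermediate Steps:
$U = 13$ ($U = 3 + \left(3 - 5\right) \left(-5\right) = 3 - -10 = 3 + 10 = 13$)
$E{\left(R \right)} = 8 - R$ ($E{\left(R \right)} = \left(8 + 0\right) - R = 8 - R$)
$p = - \frac{995}{142}$ ($p = -7 + \frac{1}{-137 + \left(8 - 13\right)} = -7 + \frac{1}{-137 - 5} = -7 + \frac{1}{-142} = -7 - \frac{1}{142} = - \frac{995}{142} \approx -7.007$)
$-258 + p = -258 - \frac{995}{142} = - \frac{37631}{142}$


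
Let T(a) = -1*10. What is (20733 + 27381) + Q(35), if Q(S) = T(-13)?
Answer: 48104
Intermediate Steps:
T(a) = -10
Q(S) = -10
(20733 + 27381) + Q(35) = (20733 + 27381) - 10 = 48114 - 10 = 48104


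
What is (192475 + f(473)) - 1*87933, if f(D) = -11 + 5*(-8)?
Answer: 104491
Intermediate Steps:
f(D) = -51 (f(D) = -11 - 40 = -51)
(192475 + f(473)) - 1*87933 = (192475 - 51) - 1*87933 = 192424 - 87933 = 104491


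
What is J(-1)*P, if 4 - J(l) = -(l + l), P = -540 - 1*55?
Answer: -1190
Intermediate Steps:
P = -595 (P = -540 - 55 = -595)
J(l) = 4 + 2*l (J(l) = 4 - (-1)*(l + l) = 4 - (-1)*2*l = 4 - (-2)*l = 4 + 2*l)
J(-1)*P = (4 + 2*(-1))*(-595) = (4 - 2)*(-595) = 2*(-595) = -1190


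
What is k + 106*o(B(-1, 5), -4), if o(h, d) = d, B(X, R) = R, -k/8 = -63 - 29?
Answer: 312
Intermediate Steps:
k = 736 (k = -8*(-63 - 29) = -8*(-92) = 736)
k + 106*o(B(-1, 5), -4) = 736 + 106*(-4) = 736 - 424 = 312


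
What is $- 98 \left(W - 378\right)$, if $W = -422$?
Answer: $78400$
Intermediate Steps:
$- 98 \left(W - 378\right) = - 98 \left(-422 - 378\right) = \left(-98\right) \left(-800\right) = 78400$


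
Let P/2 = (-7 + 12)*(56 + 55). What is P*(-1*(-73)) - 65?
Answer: 80965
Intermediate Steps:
P = 1110 (P = 2*((-7 + 12)*(56 + 55)) = 2*(5*111) = 2*555 = 1110)
P*(-1*(-73)) - 65 = 1110*(-1*(-73)) - 65 = 1110*73 - 65 = 81030 - 65 = 80965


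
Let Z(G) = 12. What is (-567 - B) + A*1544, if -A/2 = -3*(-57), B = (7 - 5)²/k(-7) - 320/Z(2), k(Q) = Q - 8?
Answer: -7928821/15 ≈ -5.2859e+5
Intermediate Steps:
k(Q) = -8 + Q
B = -404/15 (B = (7 - 5)²/(-8 - 7) - 320/12 = 2²/(-15) - 320*1/12 = 4*(-1/15) - 80/3 = -4/15 - 80/3 = -404/15 ≈ -26.933)
A = -342 (A = -(-6)*(-57) = -2*171 = -342)
(-567 - B) + A*1544 = (-567 - 1*(-404/15)) - 342*1544 = (-567 + 404/15) - 528048 = -8101/15 - 528048 = -7928821/15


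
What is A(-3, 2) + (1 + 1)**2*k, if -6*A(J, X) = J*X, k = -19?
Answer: -75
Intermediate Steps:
A(J, X) = -J*X/6
A(-3, 2) + (1 + 1)**2*k = -1/6*(-3)*2 + (1 + 1)**2*(-19) = 1 + 2**2*(-19) = 1 + 4*(-19) = 1 - 76 = -75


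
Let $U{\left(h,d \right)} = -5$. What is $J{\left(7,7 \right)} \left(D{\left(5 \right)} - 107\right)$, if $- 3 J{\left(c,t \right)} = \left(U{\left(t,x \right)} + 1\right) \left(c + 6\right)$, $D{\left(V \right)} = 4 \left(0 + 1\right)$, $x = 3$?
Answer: $- \frac{5356}{3} \approx -1785.3$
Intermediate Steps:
$D{\left(V \right)} = 4$ ($D{\left(V \right)} = 4 \cdot 1 = 4$)
$J{\left(c,t \right)} = 8 + \frac{4 c}{3}$ ($J{\left(c,t \right)} = - \frac{\left(-5 + 1\right) \left(c + 6\right)}{3} = - \frac{\left(-4\right) \left(6 + c\right)}{3} = - \frac{-24 - 4 c}{3} = 8 + \frac{4 c}{3}$)
$J{\left(7,7 \right)} \left(D{\left(5 \right)} - 107\right) = \left(8 + \frac{4}{3} \cdot 7\right) \left(4 - 107\right) = \left(8 + \frac{28}{3}\right) \left(-103\right) = \frac{52}{3} \left(-103\right) = - \frac{5356}{3}$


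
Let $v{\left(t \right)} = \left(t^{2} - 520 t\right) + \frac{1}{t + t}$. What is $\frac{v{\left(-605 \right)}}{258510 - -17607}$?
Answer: $\frac{823556249}{334101570} \approx 2.465$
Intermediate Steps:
$v{\left(t \right)} = t^{2} + \frac{1}{2 t} - 520 t$ ($v{\left(t \right)} = \left(t^{2} - 520 t\right) + \frac{1}{2 t} = t^{2} + \frac{1}{2 t} - 520 t$)
$\frac{v{\left(-605 \right)}}{258510 - -17607} = \frac{\left(-605\right)^{2} + \frac{1}{2 \left(-605\right)} - -314600}{258510 - -17607} = \frac{366025 + \frac{1}{2} \left(- \frac{1}{605}\right) + 314600}{258510 + 17607} = \frac{366025 - \frac{1}{1210} + 314600}{276117} = \frac{823556249}{1210} \cdot \frac{1}{276117} = \frac{823556249}{334101570}$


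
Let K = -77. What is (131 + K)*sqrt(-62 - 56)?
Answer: 54*I*sqrt(118) ≈ 586.59*I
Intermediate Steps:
(131 + K)*sqrt(-62 - 56) = (131 - 77)*sqrt(-62 - 56) = 54*sqrt(-118) = 54*(I*sqrt(118)) = 54*I*sqrt(118)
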